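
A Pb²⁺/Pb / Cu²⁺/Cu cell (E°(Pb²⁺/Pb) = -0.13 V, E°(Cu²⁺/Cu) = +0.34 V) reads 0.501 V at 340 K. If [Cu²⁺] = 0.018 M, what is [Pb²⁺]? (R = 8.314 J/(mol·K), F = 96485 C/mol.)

From the Nernst equation, ln Q = nF(E° − E)/RT = 2×96485×(0.47 − 0.501)/(8.314×340) = -2.116, so Q = 0.120.
With Q = [Pb²⁺]/[Cu²⁺] and the known concentrations, [Pb²⁺] in the numerator gives [Pb²⁺] = 0.0022 M.

0.0022 M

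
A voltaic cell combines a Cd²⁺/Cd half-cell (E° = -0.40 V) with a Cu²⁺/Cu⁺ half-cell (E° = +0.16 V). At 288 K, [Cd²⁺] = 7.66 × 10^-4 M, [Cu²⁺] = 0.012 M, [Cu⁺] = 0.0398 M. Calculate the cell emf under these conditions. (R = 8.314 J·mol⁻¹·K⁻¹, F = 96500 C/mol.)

The Cu²⁺/Cu⁺ couple has the higher reduction potential and acts as the cathode, so E°_cell = +0.16 − (-0.40) = 0.56 V.
Balancing electrons gives n = 2; the reaction quotient is Q = [Cd²⁺]·[Cu⁺]^2/[Cu²⁺]^2 = 0.00843.
E = E° − (RT/nF) ln Q = 0.56 − (8.314×288)/(2×96500) × (-4.776) = 0.560 + 0.059 = 0.619 V.

0.619 V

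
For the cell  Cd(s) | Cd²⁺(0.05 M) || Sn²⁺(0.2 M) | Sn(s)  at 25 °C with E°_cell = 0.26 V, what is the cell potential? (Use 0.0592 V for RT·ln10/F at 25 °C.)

Balancing electrons gives n = 2; the reaction quotient is Q = [Cd²⁺]/[Sn²⁺] = 0.250.
At 25 °C, E = E° − (0.0592/n) log Q = 0.26 − (0.0592/2)(-0.602) = 0.260 + 0.018 = 0.278 V.

0.278 V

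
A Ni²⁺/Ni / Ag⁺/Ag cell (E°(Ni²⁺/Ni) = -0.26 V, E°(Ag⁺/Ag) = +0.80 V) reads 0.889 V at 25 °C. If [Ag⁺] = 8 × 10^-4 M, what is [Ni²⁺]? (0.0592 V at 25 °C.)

From the Nernst equation, log Q = n(E° − E)/0.0592 = 2(1.06 − 0.889)/0.0592 = 5.777, so Q = 5.98 × 10^5.
With Q = [Ni²⁺]/[Ag⁺]^2 and the known concentrations, [Ni²⁺] in the numerator gives [Ni²⁺] = 0.38 M.

0.38 M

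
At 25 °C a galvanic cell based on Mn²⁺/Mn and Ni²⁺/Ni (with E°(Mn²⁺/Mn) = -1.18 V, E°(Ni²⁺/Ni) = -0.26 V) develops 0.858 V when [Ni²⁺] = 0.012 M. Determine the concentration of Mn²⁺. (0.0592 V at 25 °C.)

From the Nernst equation, log Q = n(E° − E)/0.0592 = 2(0.92 − 0.858)/0.0592 = 2.095, so Q = 124.
With Q = [Mn²⁺]/[Ni²⁺] and the known concentrations, [Mn²⁺] in the numerator gives [Mn²⁺] = 1.5 M.

1.5 M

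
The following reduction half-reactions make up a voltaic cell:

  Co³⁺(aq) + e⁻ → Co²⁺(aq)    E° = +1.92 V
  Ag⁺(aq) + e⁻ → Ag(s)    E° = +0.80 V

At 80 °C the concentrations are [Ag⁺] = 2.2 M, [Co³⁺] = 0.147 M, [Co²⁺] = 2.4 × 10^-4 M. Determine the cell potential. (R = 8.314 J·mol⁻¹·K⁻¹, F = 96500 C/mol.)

1.29 V

The Co³⁺/Co²⁺ couple has the higher reduction potential and acts as the cathode, so E°_cell = +1.92 − (+0.80) = 1.12 V.
Balancing electrons gives n = 1; the reaction quotient is Q = [Ag⁺]·[Co²⁺]/[Co³⁺] = 0.00359.
E = E° − (RT/nF) ln Q = 1.12 − (8.314×353)/(1×96500) × (-5.629) = 1.120 + 0.171 = 1.291 V.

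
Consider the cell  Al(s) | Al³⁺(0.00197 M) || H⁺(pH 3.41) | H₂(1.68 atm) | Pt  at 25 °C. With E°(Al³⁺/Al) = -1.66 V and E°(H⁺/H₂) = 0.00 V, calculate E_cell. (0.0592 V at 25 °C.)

1.50 V

The hydrogen couple is the cathode, so E°_cell = 1.66 V; n = 6.
[H⁺] = 10^(−3.41) = 3.9 × 10^-4 M, and Q = [Al³⁺]^2·P(H₂)^3 / [H⁺]^6 = 5.31 × 10^15.
E = E° − (0.0592/6) log Q = 1.66 − (0.0592/6)(15.725) = 1.505 V.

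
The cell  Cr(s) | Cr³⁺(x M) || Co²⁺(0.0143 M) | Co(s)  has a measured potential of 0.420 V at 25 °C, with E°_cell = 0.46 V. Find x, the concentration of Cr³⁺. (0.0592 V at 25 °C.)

From the Nernst equation, log Q = n(E° − E)/0.0592 = 6(0.46 − 0.420)/0.0592 = 4.054, so Q = 1.13 × 10^4.
With Q = [Cr³⁺]^2/[Co²⁺]^3 and the known concentrations, [Cr³⁺]^2 in the numerator gives [Cr³⁺] = 0.18 M.

0.18 M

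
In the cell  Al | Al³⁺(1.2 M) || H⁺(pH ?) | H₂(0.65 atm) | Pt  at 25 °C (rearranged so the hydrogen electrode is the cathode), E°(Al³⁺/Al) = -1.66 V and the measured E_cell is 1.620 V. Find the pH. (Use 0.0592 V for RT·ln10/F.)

pH = 0.74

E°_cell = 1.66 V and n = 6.
log Q = n(E° − E)/0.0592 = 6×(1.66 − 1.620)/0.0592 = 4.054.
With Q = [Al³⁺]^2·P(H₂)^3 / [H⁺]^6, solving for [H⁺] gives log[H⁺] = -0.743, so pH = 0.74.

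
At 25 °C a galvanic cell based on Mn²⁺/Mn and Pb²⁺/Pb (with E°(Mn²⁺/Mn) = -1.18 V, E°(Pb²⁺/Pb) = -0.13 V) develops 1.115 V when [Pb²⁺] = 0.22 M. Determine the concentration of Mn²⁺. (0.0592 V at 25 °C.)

From the Nernst equation, log Q = n(E° − E)/0.0592 = 2(1.05 − 1.115)/0.0592 = -2.196, so Q = 0.00637.
With Q = [Mn²⁺]/[Pb²⁺] and the known concentrations, [Mn²⁺] in the numerator gives [Mn²⁺] = 0.0014 M.

0.0014 M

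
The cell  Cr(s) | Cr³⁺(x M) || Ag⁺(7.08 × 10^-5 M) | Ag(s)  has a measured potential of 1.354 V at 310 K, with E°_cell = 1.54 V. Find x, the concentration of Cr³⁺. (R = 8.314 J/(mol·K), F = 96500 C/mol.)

From the Nernst equation, ln Q = nF(E° − E)/RT = 3×96500×(1.54 − 1.354)/(8.314×310) = 20.892, so Q = 1.18 × 10^9.
With Q = [Cr³⁺]/[Ag⁺]^3 and the known concentrations, [Cr³⁺] in the numerator gives [Cr³⁺] = 4.2 × 10^-4 M.

4.2 × 10^-4 M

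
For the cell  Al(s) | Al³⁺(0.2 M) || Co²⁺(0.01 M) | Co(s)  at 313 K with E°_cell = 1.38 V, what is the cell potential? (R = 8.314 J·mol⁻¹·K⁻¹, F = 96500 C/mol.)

Balancing electrons gives n = 6; the reaction quotient is Q = [Al³⁺]^2/[Co²⁺]^3 = 4 × 10^4.
E = E° − (RT/nF) ln Q = 1.38 − (8.314×313)/(6×96500) × (10.597) = 1.380 − 0.048 = 1.332 V.

1.33 V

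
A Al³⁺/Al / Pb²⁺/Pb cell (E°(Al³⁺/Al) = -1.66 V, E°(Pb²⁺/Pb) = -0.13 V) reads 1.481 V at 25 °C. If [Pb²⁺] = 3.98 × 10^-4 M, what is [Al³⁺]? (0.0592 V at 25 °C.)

0.0024 M

From the Nernst equation, log Q = n(E° − E)/0.0592 = 6(1.53 − 1.481)/0.0592 = 4.966, so Q = 9.25 × 10^4.
With Q = [Al³⁺]^2/[Pb²⁺]^3 and the known concentrations, [Al³⁺]^2 in the numerator gives [Al³⁺] = 0.0024 M.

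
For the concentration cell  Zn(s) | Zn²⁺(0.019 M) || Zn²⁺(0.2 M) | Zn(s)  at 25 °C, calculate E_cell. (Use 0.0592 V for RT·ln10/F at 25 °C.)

0.030 V

Both half-cells are Zn²⁺/Zn, so E°_cell = 0. The concentrated side is the cathode; the cell reaction moves Zn²⁺ from high to low concentration with n = 2.
Q = [Zn²⁺]_dilute/[Zn²⁺]_conc = 0.019/0.2 = 0.0950.
E = 0 − (0.0592/2) log Q = −(0.0592/2)(-1.022) = 0.0303 V.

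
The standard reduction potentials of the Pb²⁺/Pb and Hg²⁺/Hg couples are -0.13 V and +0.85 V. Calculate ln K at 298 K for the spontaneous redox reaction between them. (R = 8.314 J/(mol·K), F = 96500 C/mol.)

E°_cell = +0.85 − (-0.13) = 0.98 V, with n = 2 electrons transferred.
At equilibrium E = 0, so the Nernst equation gives ln K = nFE°/RT = (2)(96500)(0.98)/((8.314)(298)) = 76.34.

ln K = 76.3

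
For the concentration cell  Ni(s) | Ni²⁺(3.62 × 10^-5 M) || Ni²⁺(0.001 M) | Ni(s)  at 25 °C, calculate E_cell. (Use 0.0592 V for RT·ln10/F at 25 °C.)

0.043 V

Both half-cells are Ni²⁺/Ni, so E°_cell = 0. The concentrated side is the cathode; the cell reaction moves Ni²⁺ from high to low concentration with n = 2.
Q = [Ni²⁺]_dilute/[Ni²⁺]_conc = 3.62 × 10^-5/0.001 = 0.0362.
E = 0 − (0.0592/2) log Q = −(0.0592/2)(-1.441) = 0.0427 V.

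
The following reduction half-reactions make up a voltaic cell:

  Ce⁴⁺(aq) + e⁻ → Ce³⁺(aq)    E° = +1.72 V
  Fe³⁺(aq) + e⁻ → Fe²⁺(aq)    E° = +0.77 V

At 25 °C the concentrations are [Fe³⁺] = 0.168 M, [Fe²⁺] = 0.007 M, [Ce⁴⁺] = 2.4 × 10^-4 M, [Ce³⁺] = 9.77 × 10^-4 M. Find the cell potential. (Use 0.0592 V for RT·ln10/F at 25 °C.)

The Ce⁴⁺/Ce³⁺ couple has the higher reduction potential and acts as the cathode, so E°_cell = +1.72 − (+0.77) = 0.95 V.
Balancing electrons gives n = 1; the reaction quotient is Q = [Fe³⁺]·[Ce³⁺]/([Fe²⁺]·[Ce⁴⁺]) = 97.7.
At 25 °C, E = E° − (0.0592/n) log Q = 0.95 − (0.0592/1)(1.990) = 0.950 − 0.118 = 0.832 V.

0.832 V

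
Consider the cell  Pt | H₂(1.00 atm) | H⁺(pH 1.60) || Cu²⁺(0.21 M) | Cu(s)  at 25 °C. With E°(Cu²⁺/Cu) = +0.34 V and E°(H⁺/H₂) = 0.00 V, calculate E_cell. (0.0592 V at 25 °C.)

0.41 V

The Cu²⁺/Cu couple is the cathode, so E°_cell = 0.34 V; n = 2.
[H⁺] = 10^(−1.60) = 0.025 M, and Q = [H⁺]^2 / ([Cu²⁺]·P(H₂)) = 0.00300.
E = E° − (0.0592/2) log Q = 0.34 − (0.0592/2)(-2.522) = 0.415 V.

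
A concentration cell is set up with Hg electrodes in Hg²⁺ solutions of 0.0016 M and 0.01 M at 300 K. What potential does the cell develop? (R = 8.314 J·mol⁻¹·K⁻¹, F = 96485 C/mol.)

Both half-cells are Hg²⁺/Hg, so E°_cell = 0. The concentrated side is the cathode; the cell reaction moves Hg²⁺ from high to low concentration with n = 2.
Q = [Hg²⁺]_dilute/[Hg²⁺]_conc = 0.0016/0.01 = 0.160.
E = 0 − (RT/nF) ln Q = −((8.314×300)/(2×96485))(-1.833) = 0.0237 V.

0.024 V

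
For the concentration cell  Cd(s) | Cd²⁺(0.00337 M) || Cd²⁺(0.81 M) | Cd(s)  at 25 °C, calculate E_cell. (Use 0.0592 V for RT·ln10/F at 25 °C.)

0.070 V

Both half-cells are Cd²⁺/Cd, so E°_cell = 0. The concentrated side is the cathode; the cell reaction moves Cd²⁺ from high to low concentration with n = 2.
Q = [Cd²⁺]_dilute/[Cd²⁺]_conc = 0.00337/0.81 = 0.00416.
E = 0 − (0.0592/2) log Q = −(0.0592/2)(-2.381) = 0.0705 V.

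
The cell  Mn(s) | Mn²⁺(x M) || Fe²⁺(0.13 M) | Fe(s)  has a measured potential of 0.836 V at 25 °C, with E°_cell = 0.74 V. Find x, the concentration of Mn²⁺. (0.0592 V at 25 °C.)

From the Nernst equation, log Q = n(E° − E)/0.0592 = 2(0.74 − 0.836)/0.0592 = -3.243, so Q = 5.71 × 10^-4.
With Q = [Mn²⁺]/[Fe²⁺] and the known concentrations, [Mn²⁺] in the numerator gives [Mn²⁺] = 7.4 × 10^-5 M.

7.4 × 10^-5 M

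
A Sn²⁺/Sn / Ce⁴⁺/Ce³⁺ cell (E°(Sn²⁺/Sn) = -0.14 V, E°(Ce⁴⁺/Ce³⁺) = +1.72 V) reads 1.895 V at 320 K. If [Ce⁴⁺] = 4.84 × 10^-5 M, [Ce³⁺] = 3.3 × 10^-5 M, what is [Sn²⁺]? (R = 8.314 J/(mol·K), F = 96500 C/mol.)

From the Nernst equation, ln Q = nF(E° − E)/RT = 2×96500×(1.86 − 1.895)/(8.314×320) = -2.539, so Q = 0.0789.
With Q = [Sn²⁺]·[Ce³⁺]^2/[Ce⁴⁺]^2 and the known concentrations, [Sn²⁺] in the numerator gives [Sn²⁺] = 0.17 M.

0.17 M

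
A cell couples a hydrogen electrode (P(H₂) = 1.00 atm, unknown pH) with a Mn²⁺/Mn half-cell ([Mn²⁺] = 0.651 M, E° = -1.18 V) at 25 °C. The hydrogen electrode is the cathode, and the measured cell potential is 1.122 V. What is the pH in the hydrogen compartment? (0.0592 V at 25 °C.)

pH = 1.07

E°_cell = 1.18 V and n = 2.
log Q = n(E° − E)/0.0592 = 2×(1.18 − 1.122)/0.0592 = 1.959.
With Q = [Mn²⁺]·P(H₂) / [H⁺]^2, solving for [H⁺] gives log[H⁺] = -1.073, so pH = 1.07.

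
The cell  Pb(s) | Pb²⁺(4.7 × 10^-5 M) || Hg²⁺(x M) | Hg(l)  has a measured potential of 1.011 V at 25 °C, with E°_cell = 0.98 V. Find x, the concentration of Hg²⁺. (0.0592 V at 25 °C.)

From the Nernst equation, log Q = n(E° − E)/0.0592 = 2(0.98 − 1.011)/0.0592 = -1.047, so Q = 0.0897.
With Q = [Pb²⁺]/[Hg²⁺] and the known concentrations, [Hg²⁺] in the denominator gives [Hg²⁺] = 5.2 × 10^-4 M.

5.2 × 10^-4 M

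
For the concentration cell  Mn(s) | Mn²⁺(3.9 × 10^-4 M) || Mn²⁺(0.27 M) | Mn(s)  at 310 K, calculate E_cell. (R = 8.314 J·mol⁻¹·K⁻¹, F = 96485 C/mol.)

Both half-cells are Mn²⁺/Mn, so E°_cell = 0. The concentrated side is the cathode; the cell reaction moves Mn²⁺ from high to low concentration with n = 2.
Q = [Mn²⁺]_dilute/[Mn²⁺]_conc = 3.9 × 10^-4/0.27 = 0.00144.
E = 0 − (RT/nF) ln Q = −((8.314×310)/(2×96485))(-6.540) = 0.0873 V.

0.087 V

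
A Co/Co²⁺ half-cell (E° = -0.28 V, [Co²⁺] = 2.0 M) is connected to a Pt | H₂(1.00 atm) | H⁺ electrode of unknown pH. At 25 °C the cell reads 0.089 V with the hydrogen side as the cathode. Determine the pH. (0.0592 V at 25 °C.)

pH = 3.08

E°_cell = 0.28 V and n = 2.
log Q = n(E° − E)/0.0592 = 2×(0.28 − 0.089)/0.0592 = 6.453.
With Q = [Co²⁺]·P(H₂) / [H⁺]^2, solving for [H⁺] gives log[H⁺] = -3.076, so pH = 3.08.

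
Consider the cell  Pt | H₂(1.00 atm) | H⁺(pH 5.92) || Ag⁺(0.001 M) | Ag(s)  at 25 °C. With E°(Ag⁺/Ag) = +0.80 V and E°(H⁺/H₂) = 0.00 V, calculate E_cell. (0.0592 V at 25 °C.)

The Ag⁺/Ag couple is the cathode, so E°_cell = 0.80 V; n = 2.
[H⁺] = 10^(−5.92) = 1.2 × 10^-6 M, and Q = [H⁺]^2 / ([Ag⁺]^2·P(H₂)) = 1.45 × 10^-6.
E = E° − (0.0592/2) log Q = 0.80 − (0.0592/2)(-5.840) = 0.973 V.

0.97 V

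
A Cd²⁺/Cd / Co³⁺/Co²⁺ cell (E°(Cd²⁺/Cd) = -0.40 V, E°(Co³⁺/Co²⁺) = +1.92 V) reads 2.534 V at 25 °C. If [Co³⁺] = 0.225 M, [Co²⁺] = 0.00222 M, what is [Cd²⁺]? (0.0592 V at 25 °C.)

6.1 × 10^-4 M

From the Nernst equation, log Q = n(E° − E)/0.0592 = 2(2.32 − 2.534)/0.0592 = -7.230, so Q = 5.89 × 10^-8.
With Q = [Cd²⁺]·[Co²⁺]^2/[Co³⁺]^2 and the known concentrations, [Cd²⁺] in the numerator gives [Cd²⁺] = 6.1 × 10^-4 M.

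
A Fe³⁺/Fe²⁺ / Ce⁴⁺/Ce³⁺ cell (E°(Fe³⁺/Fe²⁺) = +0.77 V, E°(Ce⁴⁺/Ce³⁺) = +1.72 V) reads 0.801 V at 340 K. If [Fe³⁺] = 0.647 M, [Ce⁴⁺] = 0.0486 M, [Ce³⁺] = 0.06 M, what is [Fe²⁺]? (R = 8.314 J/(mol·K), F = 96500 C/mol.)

0.0049 M

From the Nernst equation, ln Q = nF(E° − E)/RT = 1×96500×(0.95 − 0.801)/(8.314×340) = 5.087, so Q = 162.
With Q = [Fe³⁺]·[Ce³⁺]/([Fe²⁺]·[Ce⁴⁺]) and the known concentrations, [Fe²⁺] in the denominator gives [Fe²⁺] = 0.0049 M.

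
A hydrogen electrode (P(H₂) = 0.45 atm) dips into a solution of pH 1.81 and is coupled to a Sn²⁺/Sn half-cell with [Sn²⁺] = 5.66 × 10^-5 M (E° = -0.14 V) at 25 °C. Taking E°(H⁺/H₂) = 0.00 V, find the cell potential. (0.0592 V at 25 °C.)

The hydrogen couple is the cathode, so E°_cell = 0.14 V; n = 2.
[H⁺] = 10^(−1.81) = 0.015 M, and Q = [Sn²⁺]·P(H₂) / [H⁺]^2 = 0.106.
E = E° − (0.0592/2) log Q = 0.14 − (0.0592/2)(-0.974) = 0.169 V.

0.17 V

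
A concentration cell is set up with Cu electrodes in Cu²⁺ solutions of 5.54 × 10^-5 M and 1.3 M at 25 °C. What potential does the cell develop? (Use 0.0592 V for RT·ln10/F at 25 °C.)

0.13 V

Both half-cells are Cu²⁺/Cu, so E°_cell = 0. The concentrated side is the cathode; the cell reaction moves Cu²⁺ from high to low concentration with n = 2.
Q = [Cu²⁺]_dilute/[Cu²⁺]_conc = 5.54 × 10^-5/1.3 = 4.26 × 10^-5.
E = 0 − (0.0592/2) log Q = −(0.0592/2)(-4.370) = 0.1294 V.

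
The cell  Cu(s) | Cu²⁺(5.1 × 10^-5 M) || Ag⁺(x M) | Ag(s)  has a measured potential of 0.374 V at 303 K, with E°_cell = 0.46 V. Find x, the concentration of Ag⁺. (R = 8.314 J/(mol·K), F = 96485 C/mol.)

2.7 × 10^-4 M

From the Nernst equation, ln Q = nF(E° − E)/RT = 2×96485×(0.46 − 0.374)/(8.314×303) = 6.588, so Q = 726.
With Q = [Cu²⁺]/[Ag⁺]^2 and the known concentrations, [Ag⁺]^2 in the denominator gives [Ag⁺] = 2.7 × 10^-4 M.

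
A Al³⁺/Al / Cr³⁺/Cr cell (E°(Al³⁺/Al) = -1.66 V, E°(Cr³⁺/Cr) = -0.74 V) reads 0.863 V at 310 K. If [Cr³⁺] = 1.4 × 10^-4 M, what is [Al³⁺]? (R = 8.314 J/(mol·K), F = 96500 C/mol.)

0.084 M

From the Nernst equation, ln Q = nF(E° − E)/RT = 3×96500×(0.92 − 0.863)/(8.314×310) = 6.403, so Q = 603.
With Q = [Al³⁺]/[Cr³⁺] and the known concentrations, [Al³⁺] in the numerator gives [Al³⁺] = 0.084 M.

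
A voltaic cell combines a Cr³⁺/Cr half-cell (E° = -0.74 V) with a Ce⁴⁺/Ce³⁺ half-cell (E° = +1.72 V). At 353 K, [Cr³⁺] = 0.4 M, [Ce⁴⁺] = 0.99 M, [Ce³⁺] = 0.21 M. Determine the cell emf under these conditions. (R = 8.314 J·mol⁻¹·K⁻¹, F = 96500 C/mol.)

2.52 V

The Ce⁴⁺/Ce³⁺ couple has the higher reduction potential and acts as the cathode, so E°_cell = +1.72 − (-0.74) = 2.46 V.
Balancing electrons gives n = 3; the reaction quotient is Q = [Cr³⁺]·[Ce³⁺]^3/[Ce⁴⁺]^3 = 0.00382.
E = E° − (RT/nF) ln Q = 2.46 − (8.314×353)/(3×96500) × (-5.568) = 2.460 + 0.056 = 2.516 V.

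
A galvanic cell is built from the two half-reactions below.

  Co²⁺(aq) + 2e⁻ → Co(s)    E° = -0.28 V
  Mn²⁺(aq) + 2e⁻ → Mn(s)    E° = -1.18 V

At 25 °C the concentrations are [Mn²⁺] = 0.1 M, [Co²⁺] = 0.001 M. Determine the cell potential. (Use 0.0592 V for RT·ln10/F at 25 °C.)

The Co²⁺/Co couple has the higher reduction potential and acts as the cathode, so E°_cell = -0.28 − (-1.18) = 0.90 V.
Balancing electrons gives n = 2; the reaction quotient is Q = [Mn²⁺]/[Co²⁺] = 100.
At 25 °C, E = E° − (0.0592/n) log Q = 0.90 − (0.0592/2)(2.000) = 0.900 − 0.059 = 0.841 V.

0.841 V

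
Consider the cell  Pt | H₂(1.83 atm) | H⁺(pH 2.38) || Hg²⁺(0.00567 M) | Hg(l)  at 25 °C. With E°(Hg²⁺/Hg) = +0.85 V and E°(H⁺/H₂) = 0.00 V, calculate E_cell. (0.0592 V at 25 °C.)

0.93 V

The Hg²⁺/Hg couple is the cathode, so E°_cell = 0.85 V; n = 2.
[H⁺] = 10^(−2.38) = 0.0042 M, and Q = [H⁺]^2 / ([Hg²⁺]·P(H₂)) = 0.00167.
E = E° − (0.0592/2) log Q = 0.85 − (0.0592/2)(-2.776) = 0.932 V.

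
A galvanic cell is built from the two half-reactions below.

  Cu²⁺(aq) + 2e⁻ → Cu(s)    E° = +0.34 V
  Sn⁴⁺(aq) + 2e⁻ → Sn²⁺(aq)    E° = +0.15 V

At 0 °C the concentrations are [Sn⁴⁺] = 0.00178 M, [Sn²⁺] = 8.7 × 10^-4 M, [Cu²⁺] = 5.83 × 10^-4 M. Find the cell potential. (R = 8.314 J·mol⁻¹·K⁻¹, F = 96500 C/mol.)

0.094 V

The Cu²⁺/Cu couple has the higher reduction potential and acts as the cathode, so E°_cell = +0.34 − (+0.15) = 0.19 V.
Balancing electrons gives n = 2; the reaction quotient is Q = [Sn⁴⁺]/([Sn²⁺]·[Cu²⁺]) = 3510.
E = E° − (RT/nF) ln Q = 0.19 − (8.314×273)/(2×96500) × (8.163) = 0.190 − 0.096 = 0.094 V.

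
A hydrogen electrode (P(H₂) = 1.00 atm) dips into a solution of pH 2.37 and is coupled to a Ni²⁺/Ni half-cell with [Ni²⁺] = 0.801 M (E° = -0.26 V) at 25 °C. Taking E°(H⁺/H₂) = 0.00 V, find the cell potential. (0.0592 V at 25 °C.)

The hydrogen couple is the cathode, so E°_cell = 0.26 V; n = 2.
[H⁺] = 10^(−2.37) = 0.0043 M, and Q = [Ni²⁺]·P(H₂) / [H⁺]^2 = 4.4 × 10^4.
E = E° − (0.0592/2) log Q = 0.26 − (0.0592/2)(4.644) = 0.123 V.

0.12 V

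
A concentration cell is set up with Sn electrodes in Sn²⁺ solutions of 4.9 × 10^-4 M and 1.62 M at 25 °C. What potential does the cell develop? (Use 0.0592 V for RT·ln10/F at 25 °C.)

0.10 V

Both half-cells are Sn²⁺/Sn, so E°_cell = 0. The concentrated side is the cathode; the cell reaction moves Sn²⁺ from high to low concentration with n = 2.
Q = [Sn²⁺]_dilute/[Sn²⁺]_conc = 4.9 × 10^-4/1.62 = 3.02 × 10^-4.
E = 0 − (0.0592/2) log Q = −(0.0592/2)(-3.519) = 0.1042 V.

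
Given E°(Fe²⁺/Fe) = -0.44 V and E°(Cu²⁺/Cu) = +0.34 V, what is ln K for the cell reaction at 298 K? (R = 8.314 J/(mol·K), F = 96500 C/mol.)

E°_cell = +0.34 − (-0.44) = 0.78 V, with n = 2 electrons transferred.
At equilibrium E = 0, so the Nernst equation gives ln K = nFE°/RT = (2)(96500)(0.78)/((8.314)(298)) = 60.76.

ln K = 60.8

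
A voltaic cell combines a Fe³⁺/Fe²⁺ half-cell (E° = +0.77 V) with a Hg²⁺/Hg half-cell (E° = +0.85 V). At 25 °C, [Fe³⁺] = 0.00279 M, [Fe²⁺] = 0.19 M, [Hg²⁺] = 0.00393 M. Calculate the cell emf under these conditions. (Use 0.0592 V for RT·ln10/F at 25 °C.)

The Hg²⁺/Hg couple has the higher reduction potential and acts as the cathode, so E°_cell = +0.85 − (+0.77) = 0.08 V.
Balancing electrons gives n = 2; the reaction quotient is Q = [Fe³⁺]^2/([Fe²⁺]^2·[Hg²⁺]) = 0.0549.
At 25 °C, E = E° − (0.0592/n) log Q = 0.08 − (0.0592/2)(-1.261) = 0.080 + 0.037 = 0.117 V.

0.117 V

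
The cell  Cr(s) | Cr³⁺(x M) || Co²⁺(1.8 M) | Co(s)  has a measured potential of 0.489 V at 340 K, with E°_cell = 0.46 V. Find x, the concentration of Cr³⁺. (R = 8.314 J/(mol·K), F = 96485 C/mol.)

From the Nernst equation, ln Q = nF(E° − E)/RT = 6×96485×(0.46 − 0.489)/(8.314×340) = -5.939, so Q = 0.00263.
With Q = [Cr³⁺]^2/[Co²⁺]^3 and the known concentrations, [Cr³⁺]^2 in the numerator gives [Cr³⁺] = 0.12 M.

0.12 M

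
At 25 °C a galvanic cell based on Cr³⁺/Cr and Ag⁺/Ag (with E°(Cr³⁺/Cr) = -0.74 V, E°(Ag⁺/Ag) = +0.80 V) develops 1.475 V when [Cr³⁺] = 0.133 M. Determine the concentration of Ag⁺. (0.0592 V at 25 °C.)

From the Nernst equation, log Q = n(E° − E)/0.0592 = 3(1.54 − 1.475)/0.0592 = 3.294, so Q = 1970.
With Q = [Cr³⁺]/[Ag⁺]^3 and the known concentrations, [Ag⁺]^3 in the denominator gives [Ag⁺] = 0.041 M.

0.041 M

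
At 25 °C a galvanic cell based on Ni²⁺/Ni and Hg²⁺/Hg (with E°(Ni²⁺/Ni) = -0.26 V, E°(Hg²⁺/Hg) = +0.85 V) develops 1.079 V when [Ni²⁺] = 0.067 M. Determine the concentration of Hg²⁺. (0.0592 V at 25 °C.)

From the Nernst equation, log Q = n(E° − E)/0.0592 = 2(1.11 − 1.079)/0.0592 = 1.047, so Q = 11.2.
With Q = [Ni²⁺]/[Hg²⁺] and the known concentrations, [Hg²⁺] in the denominator gives [Hg²⁺] = 0.006 M.

0.006 M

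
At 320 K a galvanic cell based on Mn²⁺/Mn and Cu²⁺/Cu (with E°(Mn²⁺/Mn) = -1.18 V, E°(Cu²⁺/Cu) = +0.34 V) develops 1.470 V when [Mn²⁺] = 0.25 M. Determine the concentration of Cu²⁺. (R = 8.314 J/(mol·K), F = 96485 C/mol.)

From the Nernst equation, ln Q = nF(E° − E)/RT = 2×96485×(1.52 − 1.470)/(8.314×320) = 3.627, so Q = 37.6.
With Q = [Mn²⁺]/[Cu²⁺] and the known concentrations, [Cu²⁺] in the denominator gives [Cu²⁺] = 0.0067 M.

0.0067 M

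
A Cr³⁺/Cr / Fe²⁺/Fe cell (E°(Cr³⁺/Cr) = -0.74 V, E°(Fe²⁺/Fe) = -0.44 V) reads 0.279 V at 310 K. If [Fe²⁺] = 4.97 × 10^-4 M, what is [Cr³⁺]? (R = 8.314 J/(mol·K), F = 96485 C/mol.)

From the Nernst equation, ln Q = nF(E° − E)/RT = 6×96485×(0.30 − 0.279)/(8.314×310) = 4.717, so Q = 112.
With Q = [Cr³⁺]^2/[Fe²⁺]^3 and the known concentrations, [Cr³⁺]^2 in the numerator gives [Cr³⁺] = 1.2 × 10^-4 M.

1.2 × 10^-4 M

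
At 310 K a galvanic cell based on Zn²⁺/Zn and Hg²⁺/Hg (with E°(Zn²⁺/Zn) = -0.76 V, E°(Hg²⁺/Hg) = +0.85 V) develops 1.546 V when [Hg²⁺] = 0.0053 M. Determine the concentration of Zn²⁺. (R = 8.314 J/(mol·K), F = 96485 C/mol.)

From the Nernst equation, ln Q = nF(E° − E)/RT = 2×96485×(1.61 − 1.546)/(8.314×310) = 4.792, so Q = 121.
With Q = [Zn²⁺]/[Hg²⁺] and the known concentrations, [Zn²⁺] in the numerator gives [Zn²⁺] = 0.64 M.

0.64 M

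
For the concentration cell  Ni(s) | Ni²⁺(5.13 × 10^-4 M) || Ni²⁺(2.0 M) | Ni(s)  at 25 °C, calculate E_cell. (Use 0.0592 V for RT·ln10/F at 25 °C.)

Both half-cells are Ni²⁺/Ni, so E°_cell = 0. The concentrated side is the cathode; the cell reaction moves Ni²⁺ from high to low concentration with n = 2.
Q = [Ni²⁺]_dilute/[Ni²⁺]_conc = 5.13 × 10^-4/2.0 = 2.56 × 10^-4.
E = 0 − (0.0592/2) log Q = −(0.0592/2)(-3.591) = 0.1063 V.

0.11 V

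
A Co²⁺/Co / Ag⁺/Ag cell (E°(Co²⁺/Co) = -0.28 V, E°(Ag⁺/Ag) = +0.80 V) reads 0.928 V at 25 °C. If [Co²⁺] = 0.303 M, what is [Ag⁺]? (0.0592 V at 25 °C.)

From the Nernst equation, log Q = n(E° − E)/0.0592 = 2(1.08 − 0.928)/0.0592 = 5.135, so Q = 1.37 × 10^5.
With Q = [Co²⁺]/[Ag⁺]^2 and the known concentrations, [Ag⁺]^2 in the denominator gives [Ag⁺] = 0.0015 M.

0.0015 M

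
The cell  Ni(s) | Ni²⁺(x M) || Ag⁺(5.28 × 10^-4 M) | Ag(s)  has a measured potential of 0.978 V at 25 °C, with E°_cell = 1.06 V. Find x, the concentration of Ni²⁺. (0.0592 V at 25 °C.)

From the Nernst equation, log Q = n(E° − E)/0.0592 = 2(1.06 − 0.978)/0.0592 = 2.770, so Q = 589.
With Q = [Ni²⁺]/[Ag⁺]^2 and the known concentrations, [Ni²⁺] in the numerator gives [Ni²⁺] = 1.6 × 10^-4 M.

1.6 × 10^-4 M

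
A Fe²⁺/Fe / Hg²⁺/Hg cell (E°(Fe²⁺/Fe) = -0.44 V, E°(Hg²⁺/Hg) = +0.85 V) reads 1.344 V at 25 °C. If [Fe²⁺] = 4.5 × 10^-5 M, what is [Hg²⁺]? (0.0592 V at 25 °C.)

0.003 M

From the Nernst equation, log Q = n(E° − E)/0.0592 = 2(1.29 − 1.344)/0.0592 = -1.824, so Q = 0.0150.
With Q = [Fe²⁺]/[Hg²⁺] and the known concentrations, [Hg²⁺] in the denominator gives [Hg²⁺] = 0.003 M.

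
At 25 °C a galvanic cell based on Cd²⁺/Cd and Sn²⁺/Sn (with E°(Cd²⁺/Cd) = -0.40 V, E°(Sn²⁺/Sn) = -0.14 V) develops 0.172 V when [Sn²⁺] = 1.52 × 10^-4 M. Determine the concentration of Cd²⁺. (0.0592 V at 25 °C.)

0.14 M

From the Nernst equation, log Q = n(E° − E)/0.0592 = 2(0.26 − 0.172)/0.0592 = 2.973, so Q = 940.
With Q = [Cd²⁺]/[Sn²⁺] and the known concentrations, [Cd²⁺] in the numerator gives [Cd²⁺] = 0.14 M.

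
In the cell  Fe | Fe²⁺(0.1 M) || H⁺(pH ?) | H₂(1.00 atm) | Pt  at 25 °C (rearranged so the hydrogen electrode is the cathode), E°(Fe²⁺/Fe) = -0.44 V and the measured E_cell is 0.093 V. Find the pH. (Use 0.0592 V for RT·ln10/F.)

E°_cell = 0.44 V and n = 2.
log Q = n(E° − E)/0.0592 = 2×(0.44 − 0.093)/0.0592 = 11.723.
With Q = [Fe²⁺]·P(H₂) / [H⁺]^2, solving for [H⁺] gives log[H⁺] = -6.361, so pH = 6.36.

pH = 6.36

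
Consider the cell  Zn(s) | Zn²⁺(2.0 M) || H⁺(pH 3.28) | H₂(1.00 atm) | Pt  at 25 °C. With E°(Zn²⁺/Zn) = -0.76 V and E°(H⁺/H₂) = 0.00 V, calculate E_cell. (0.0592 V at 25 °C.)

0.56 V

The hydrogen couple is the cathode, so E°_cell = 0.76 V; n = 2.
[H⁺] = 10^(−3.28) = 5.2 × 10^-4 M, and Q = [Zn²⁺]·P(H₂) / [H⁺]^2 = 7.26 × 10^6.
E = E° − (0.0592/2) log Q = 0.76 − (0.0592/2)(6.861) = 0.557 V.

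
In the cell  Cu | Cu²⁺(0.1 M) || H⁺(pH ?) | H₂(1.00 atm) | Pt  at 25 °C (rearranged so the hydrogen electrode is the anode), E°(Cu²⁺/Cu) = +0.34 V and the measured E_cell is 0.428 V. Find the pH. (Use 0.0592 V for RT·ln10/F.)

E°_cell = 0.34 V and n = 2.
log Q = n(E° − E)/0.0592 = 2×(0.34 − 0.428)/0.0592 = -2.973.
With Q = [H⁺]^2 / ([Cu²⁺]·P(H₂)), solving for [H⁺] gives log[H⁺] = -1.986, so pH = 1.99.

pH = 1.99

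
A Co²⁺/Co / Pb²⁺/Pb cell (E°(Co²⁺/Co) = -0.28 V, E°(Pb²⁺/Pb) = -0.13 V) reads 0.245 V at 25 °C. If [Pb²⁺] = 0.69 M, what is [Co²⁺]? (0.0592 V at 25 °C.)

From the Nernst equation, log Q = n(E° − E)/0.0592 = 2(0.15 − 0.245)/0.0592 = -3.209, so Q = 6.17 × 10^-4.
With Q = [Co²⁺]/[Pb²⁺] and the known concentrations, [Co²⁺] in the numerator gives [Co²⁺] = 4.3 × 10^-4 M.

4.3 × 10^-4 M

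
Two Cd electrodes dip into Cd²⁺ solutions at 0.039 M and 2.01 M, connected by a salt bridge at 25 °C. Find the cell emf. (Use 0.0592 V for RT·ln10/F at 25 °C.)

Both half-cells are Cd²⁺/Cd, so E°_cell = 0. The concentrated side is the cathode; the cell reaction moves Cd²⁺ from high to low concentration with n = 2.
Q = [Cd²⁺]_dilute/[Cd²⁺]_conc = 0.039/2.01 = 0.0194.
E = 0 − (0.0592/2) log Q = −(0.0592/2)(-1.712) = 0.0507 V.

0.051 V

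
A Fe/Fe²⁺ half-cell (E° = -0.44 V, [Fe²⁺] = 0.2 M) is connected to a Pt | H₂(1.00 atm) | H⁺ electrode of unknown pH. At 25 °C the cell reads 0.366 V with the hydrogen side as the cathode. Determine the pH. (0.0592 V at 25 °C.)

E°_cell = 0.44 V and n = 2.
log Q = n(E° − E)/0.0592 = 2×(0.44 − 0.366)/0.0592 = 2.500.
With Q = [Fe²⁺]·P(H₂) / [H⁺]^2, solving for [H⁺] gives log[H⁺] = -1.599, so pH = 1.60.

pH = 1.60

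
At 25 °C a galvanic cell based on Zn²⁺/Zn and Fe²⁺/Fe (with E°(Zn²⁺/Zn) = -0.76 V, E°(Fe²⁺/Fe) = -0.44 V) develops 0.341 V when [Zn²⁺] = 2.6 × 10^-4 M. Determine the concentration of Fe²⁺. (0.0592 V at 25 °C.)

0.0013 M

From the Nernst equation, log Q = n(E° − E)/0.0592 = 2(0.32 − 0.341)/0.0592 = -0.709, so Q = 0.195.
With Q = [Zn²⁺]/[Fe²⁺] and the known concentrations, [Fe²⁺] in the denominator gives [Fe²⁺] = 0.0013 M.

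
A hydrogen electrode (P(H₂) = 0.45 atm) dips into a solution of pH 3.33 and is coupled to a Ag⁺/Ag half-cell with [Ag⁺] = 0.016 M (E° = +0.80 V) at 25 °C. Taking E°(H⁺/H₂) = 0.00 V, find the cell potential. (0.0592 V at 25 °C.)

0.88 V

The Ag⁺/Ag couple is the cathode, so E°_cell = 0.80 V; n = 2.
[H⁺] = 10^(−3.33) = 4.7 × 10^-4 M, and Q = [H⁺]^2 / ([Ag⁺]^2·P(H₂)) = 0.00190.
E = E° − (0.0592/2) log Q = 0.80 − (0.0592/2)(-2.721) = 0.881 V.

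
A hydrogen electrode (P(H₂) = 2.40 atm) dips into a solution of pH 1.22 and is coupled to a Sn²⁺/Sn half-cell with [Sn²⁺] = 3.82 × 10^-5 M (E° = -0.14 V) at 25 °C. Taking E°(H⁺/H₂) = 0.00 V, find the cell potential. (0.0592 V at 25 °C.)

The hydrogen couple is the cathode, so E°_cell = 0.14 V; n = 2.
[H⁺] = 10^(−1.22) = 0.060 M, and Q = [Sn²⁺]·P(H₂) / [H⁺]^2 = 0.0253.
E = E° − (0.0592/2) log Q = 0.14 − (0.0592/2)(-1.598) = 0.187 V.

0.19 V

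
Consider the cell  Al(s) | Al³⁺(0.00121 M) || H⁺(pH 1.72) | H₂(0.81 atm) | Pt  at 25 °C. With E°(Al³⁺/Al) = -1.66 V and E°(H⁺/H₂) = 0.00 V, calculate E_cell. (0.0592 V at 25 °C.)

The hydrogen couple is the cathode, so E°_cell = 1.66 V; n = 6.
[H⁺] = 10^(−1.72) = 0.019 M, and Q = [Al³⁺]^2·P(H₂)^3 / [H⁺]^6 = 1.63 × 10^4.
E = E° − (0.0592/6) log Q = 1.66 − (0.0592/6)(4.211) = 1.618 V.

1.62 V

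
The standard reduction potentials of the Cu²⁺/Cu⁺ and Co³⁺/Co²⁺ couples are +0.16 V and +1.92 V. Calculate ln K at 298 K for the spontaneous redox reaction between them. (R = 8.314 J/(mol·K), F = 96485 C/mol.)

ln K = 68.5

E°_cell = +1.92 − (+0.16) = 1.76 V, with n = 1 electron transferred.
At equilibrium E = 0, so the Nernst equation gives ln K = nFE°/RT = (1)(96485)(1.76)/((8.314)(298)) = 68.54.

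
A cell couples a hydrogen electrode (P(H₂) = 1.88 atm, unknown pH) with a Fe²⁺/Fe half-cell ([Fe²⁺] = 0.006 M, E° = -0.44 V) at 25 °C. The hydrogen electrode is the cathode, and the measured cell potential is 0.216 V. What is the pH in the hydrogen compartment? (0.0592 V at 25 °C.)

E°_cell = 0.44 V and n = 2.
log Q = n(E° − E)/0.0592 = 2×(0.44 − 0.216)/0.0592 = 7.568.
With Q = [Fe²⁺]·P(H₂) / [H⁺]^2, solving for [H⁺] gives log[H⁺] = -4.758, so pH = 4.76.

pH = 4.76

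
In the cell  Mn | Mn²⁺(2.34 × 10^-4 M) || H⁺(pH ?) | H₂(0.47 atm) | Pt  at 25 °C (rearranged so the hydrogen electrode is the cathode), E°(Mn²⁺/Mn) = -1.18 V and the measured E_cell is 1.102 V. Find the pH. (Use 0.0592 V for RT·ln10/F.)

pH = 3.30

E°_cell = 1.18 V and n = 2.
log Q = n(E° − E)/0.0592 = 2×(1.18 − 1.102)/0.0592 = 2.635.
With Q = [Mn²⁺]·P(H₂) / [H⁺]^2, solving for [H⁺] gives log[H⁺] = -3.297, so pH = 3.30.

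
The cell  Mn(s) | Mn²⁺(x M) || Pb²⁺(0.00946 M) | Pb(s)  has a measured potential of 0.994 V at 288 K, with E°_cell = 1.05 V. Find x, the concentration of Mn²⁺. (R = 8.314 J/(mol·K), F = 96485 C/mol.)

From the Nernst equation, ln Q = nF(E° − E)/RT = 2×96485×(1.05 − 0.994)/(8.314×288) = 4.513, so Q = 91.2.
With Q = [Mn²⁺]/[Pb²⁺] and the known concentrations, [Mn²⁺] in the numerator gives [Mn²⁺] = 0.86 M.

0.86 M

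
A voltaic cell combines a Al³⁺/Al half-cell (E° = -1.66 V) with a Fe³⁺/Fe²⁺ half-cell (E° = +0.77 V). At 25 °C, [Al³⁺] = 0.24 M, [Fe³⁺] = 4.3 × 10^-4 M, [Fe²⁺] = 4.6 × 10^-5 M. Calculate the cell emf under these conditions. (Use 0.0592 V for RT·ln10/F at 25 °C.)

The Fe³⁺/Fe²⁺ couple has the higher reduction potential and acts as the cathode, so E°_cell = +0.77 − (-1.66) = 2.43 V.
Balancing electrons gives n = 3; the reaction quotient is Q = [Al³⁺]·[Fe²⁺]^3/[Fe³⁺]^3 = 2.94 × 10^-4.
At 25 °C, E = E° − (0.0592/n) log Q = 2.43 − (0.0592/3)(-3.532) = 2.430 + 0.070 = 2.500 V.

2.50 V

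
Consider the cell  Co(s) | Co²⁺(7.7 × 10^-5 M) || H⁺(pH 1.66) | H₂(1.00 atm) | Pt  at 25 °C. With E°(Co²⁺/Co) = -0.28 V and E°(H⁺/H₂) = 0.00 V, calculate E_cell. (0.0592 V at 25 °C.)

The hydrogen couple is the cathode, so E°_cell = 0.28 V; n = 2.
[H⁺] = 10^(−1.66) = 0.022 M, and Q = [Co²⁺]·P(H₂) / [H⁺]^2 = 0.161.
E = E° − (0.0592/2) log Q = 0.28 − (0.0592/2)(-0.794) = 0.304 V.

0.30 V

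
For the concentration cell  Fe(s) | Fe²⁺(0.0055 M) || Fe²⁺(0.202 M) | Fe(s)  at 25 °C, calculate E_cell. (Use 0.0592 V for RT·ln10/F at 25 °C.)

Both half-cells are Fe²⁺/Fe, so E°_cell = 0. The concentrated side is the cathode; the cell reaction moves Fe²⁺ from high to low concentration with n = 2.
Q = [Fe²⁺]_dilute/[Fe²⁺]_conc = 0.0055/0.202 = 0.0272.
E = 0 − (0.0592/2) log Q = −(0.0592/2)(-1.565) = 0.0463 V.

0.046 V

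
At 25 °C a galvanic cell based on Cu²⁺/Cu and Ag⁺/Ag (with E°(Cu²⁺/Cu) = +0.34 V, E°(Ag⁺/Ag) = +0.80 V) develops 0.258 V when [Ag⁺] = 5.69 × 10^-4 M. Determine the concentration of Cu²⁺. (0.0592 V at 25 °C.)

2.2 M

From the Nernst equation, log Q = n(E° − E)/0.0592 = 2(0.46 − 0.258)/0.0592 = 6.824, so Q = 6.67 × 10^6.
With Q = [Cu²⁺]/[Ag⁺]^2 and the known concentrations, [Cu²⁺] in the numerator gives [Cu²⁺] = 2.2 M.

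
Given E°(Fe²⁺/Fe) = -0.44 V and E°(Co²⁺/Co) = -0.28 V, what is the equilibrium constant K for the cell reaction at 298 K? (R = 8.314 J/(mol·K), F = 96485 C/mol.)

E°_cell = -0.28 − (-0.44) = 0.16 V, with n = 2 electrons transferred.
At equilibrium E = 0, so the Nernst equation gives ln K = nFE°/RT = (2)(96485)(0.16)/((8.314)(298)) = 12.46.
K = e^12.46 = 2.6 × 10^5.

2.6 × 10^5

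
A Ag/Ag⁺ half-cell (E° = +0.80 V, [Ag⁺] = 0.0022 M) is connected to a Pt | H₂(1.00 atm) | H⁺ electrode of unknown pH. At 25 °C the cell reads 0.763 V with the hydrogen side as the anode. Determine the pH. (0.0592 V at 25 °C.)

pH = 2.03

E°_cell = 0.80 V and n = 2.
log Q = n(E° − E)/0.0592 = 2×(0.80 − 0.763)/0.0592 = 1.250.
With Q = [H⁺]^2 / ([Ag⁺]^2·P(H₂)), solving for [H⁺] gives log[H⁺] = -2.033, so pH = 2.03.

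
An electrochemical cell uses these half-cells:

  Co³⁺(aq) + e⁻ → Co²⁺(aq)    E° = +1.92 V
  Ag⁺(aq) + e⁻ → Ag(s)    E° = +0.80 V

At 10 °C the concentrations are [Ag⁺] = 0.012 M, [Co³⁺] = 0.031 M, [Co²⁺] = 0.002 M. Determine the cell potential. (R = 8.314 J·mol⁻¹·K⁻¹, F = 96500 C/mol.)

1.29 V

The Co³⁺/Co²⁺ couple has the higher reduction potential and acts as the cathode, so E°_cell = +1.92 − (+0.80) = 1.12 V.
Balancing electrons gives n = 1; the reaction quotient is Q = [Ag⁺]·[Co²⁺]/[Co³⁺] = 7.74 × 10^-4.
E = E° − (RT/nF) ln Q = 1.12 − (8.314×283)/(1×96500) × (-7.164) = 1.120 + 0.175 = 1.295 V.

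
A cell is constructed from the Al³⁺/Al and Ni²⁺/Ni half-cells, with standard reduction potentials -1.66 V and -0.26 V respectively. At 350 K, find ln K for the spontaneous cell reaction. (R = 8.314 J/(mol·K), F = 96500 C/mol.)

E°_cell = -0.26 − (-1.66) = 1.40 V, with n = 6 electrons transferred.
At equilibrium E = 0, so the Nernst equation gives ln K = nFE°/RT = (6)(96500)(1.40)/((8.314)(350)) = 278.57.

ln K = 278.6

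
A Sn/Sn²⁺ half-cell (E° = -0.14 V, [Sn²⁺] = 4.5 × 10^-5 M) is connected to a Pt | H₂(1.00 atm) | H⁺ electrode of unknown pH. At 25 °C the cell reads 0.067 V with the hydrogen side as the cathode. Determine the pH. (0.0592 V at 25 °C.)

E°_cell = 0.14 V and n = 2.
log Q = n(E° − E)/0.0592 = 2×(0.14 − 0.067)/0.0592 = 2.466.
With Q = [Sn²⁺]·P(H₂) / [H⁺]^2, solving for [H⁺] gives log[H⁺] = -3.407, so pH = 3.41.

pH = 3.41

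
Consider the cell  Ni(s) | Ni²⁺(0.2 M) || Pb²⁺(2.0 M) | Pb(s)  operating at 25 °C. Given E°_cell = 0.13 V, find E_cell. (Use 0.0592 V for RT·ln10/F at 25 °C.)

Balancing electrons gives n = 2; the reaction quotient is Q = [Ni²⁺]/[Pb²⁺] = 0.100.
At 25 °C, E = E° − (0.0592/n) log Q = 0.13 − (0.0592/2)(-1.000) = 0.130 + 0.030 = 0.160 V.

0.160 V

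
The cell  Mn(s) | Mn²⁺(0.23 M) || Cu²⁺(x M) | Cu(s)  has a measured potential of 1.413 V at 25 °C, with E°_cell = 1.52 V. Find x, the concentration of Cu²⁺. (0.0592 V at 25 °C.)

5.6 × 10^-5 M

From the Nernst equation, log Q = n(E° − E)/0.0592 = 2(1.52 − 1.413)/0.0592 = 3.615, so Q = 4120.
With Q = [Mn²⁺]/[Cu²⁺] and the known concentrations, [Cu²⁺] in the denominator gives [Cu²⁺] = 5.6 × 10^-5 M.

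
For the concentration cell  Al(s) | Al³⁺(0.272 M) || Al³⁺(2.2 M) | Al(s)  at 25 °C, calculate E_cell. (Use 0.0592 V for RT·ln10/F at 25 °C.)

0.018 V

Both half-cells are Al³⁺/Al, so E°_cell = 0. The concentrated side is the cathode; the cell reaction moves Al³⁺ from high to low concentration with n = 3.
Q = [Al³⁺]_dilute/[Al³⁺]_conc = 0.272/2.2 = 0.124.
E = 0 − (0.0592/3) log Q = −(0.0592/3)(-0.908) = 0.0179 V.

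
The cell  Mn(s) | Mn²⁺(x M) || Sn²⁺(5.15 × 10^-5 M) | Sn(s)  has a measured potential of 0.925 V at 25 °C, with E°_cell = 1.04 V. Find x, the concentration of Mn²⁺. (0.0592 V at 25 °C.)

0.4 M

From the Nernst equation, log Q = n(E° − E)/0.0592 = 2(1.04 − 0.925)/0.0592 = 3.885, so Q = 7680.
With Q = [Mn²⁺]/[Sn²⁺] and the known concentrations, [Mn²⁺] in the numerator gives [Mn²⁺] = 0.4 M.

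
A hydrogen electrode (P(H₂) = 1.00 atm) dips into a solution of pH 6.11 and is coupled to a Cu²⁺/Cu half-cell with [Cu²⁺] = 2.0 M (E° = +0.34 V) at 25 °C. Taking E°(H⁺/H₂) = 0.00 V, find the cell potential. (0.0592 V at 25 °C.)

The Cu²⁺/Cu couple is the cathode, so E°_cell = 0.34 V; n = 2.
[H⁺] = 10^(−6.11) = 7.8 × 10^-7 M, and Q = [H⁺]^2 / ([Cu²⁺]·P(H₂)) = 3.01 × 10^-13.
E = E° − (0.0592/2) log Q = 0.34 − (0.0592/2)(-12.521) = 0.711 V.

0.71 V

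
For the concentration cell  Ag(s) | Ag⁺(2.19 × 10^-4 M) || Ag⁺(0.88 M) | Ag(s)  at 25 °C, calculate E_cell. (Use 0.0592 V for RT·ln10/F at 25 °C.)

0.21 V

Both half-cells are Ag⁺/Ag, so E°_cell = 0. The concentrated side is the cathode; the cell reaction moves Ag⁺ from high to low concentration with n = 1.
Q = [Ag⁺]_dilute/[Ag⁺]_conc = 2.19 × 10^-4/0.88 = 2.49 × 10^-4.
E = 0 − (0.0592/1) log Q = −(0.0592/1)(-3.604) = 0.2134 V.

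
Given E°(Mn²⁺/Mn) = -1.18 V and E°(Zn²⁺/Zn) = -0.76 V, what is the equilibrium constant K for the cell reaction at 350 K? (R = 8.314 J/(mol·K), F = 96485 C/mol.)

1.2 × 10^12

E°_cell = -0.76 − (-1.18) = 0.42 V, with n = 2 electrons transferred.
At equilibrium E = 0, so the Nernst equation gives ln K = nFE°/RT = (2)(96485)(0.42)/((8.314)(350)) = 27.85.
K = e^27.85 = 1.2 × 10^12.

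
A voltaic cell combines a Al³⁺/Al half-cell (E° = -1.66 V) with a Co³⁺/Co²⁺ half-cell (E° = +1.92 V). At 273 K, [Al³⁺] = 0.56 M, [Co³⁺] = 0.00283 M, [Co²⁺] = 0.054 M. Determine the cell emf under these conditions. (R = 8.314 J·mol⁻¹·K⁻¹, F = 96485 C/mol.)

The Co³⁺/Co²⁺ couple has the higher reduction potential and acts as the cathode, so E°_cell = +1.92 − (-1.66) = 3.58 V.
Balancing electrons gives n = 3; the reaction quotient is Q = [Al³⁺]·[Co²⁺]^3/[Co³⁺]^3 = 3890.
E = E° − (RT/nF) ln Q = 3.58 − (8.314×273)/(3×96485) × (8.266) = 3.580 − 0.065 = 3.515 V.

3.52 V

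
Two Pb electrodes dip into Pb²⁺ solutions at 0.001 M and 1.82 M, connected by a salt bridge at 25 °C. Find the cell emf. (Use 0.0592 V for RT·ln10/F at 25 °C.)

0.096 V

Both half-cells are Pb²⁺/Pb, so E°_cell = 0. The concentrated side is the cathode; the cell reaction moves Pb²⁺ from high to low concentration with n = 2.
Q = [Pb²⁺]_dilute/[Pb²⁺]_conc = 0.001/1.82 = 5.49 × 10^-4.
E = 0 − (0.0592/2) log Q = −(0.0592/2)(-3.260) = 0.0965 V.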